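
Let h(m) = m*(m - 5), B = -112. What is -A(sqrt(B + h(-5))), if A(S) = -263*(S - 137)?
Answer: -36031 + 263*I*sqrt(62) ≈ -36031.0 + 2070.9*I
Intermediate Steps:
h(m) = m*(-5 + m)
A(S) = 36031 - 263*S (A(S) = -263*(-137 + S) = 36031 - 263*S)
-A(sqrt(B + h(-5))) = -(36031 - 263*sqrt(-112 - 5*(-5 - 5))) = -(36031 - 263*sqrt(-112 - 5*(-10))) = -(36031 - 263*sqrt(-112 + 50)) = -(36031 - 263*I*sqrt(62)) = -36031 + 263*I*sqrt(62)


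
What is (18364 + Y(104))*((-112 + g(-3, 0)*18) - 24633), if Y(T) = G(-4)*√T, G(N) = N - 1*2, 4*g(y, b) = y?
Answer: -454665094 + 297102*√26 ≈ -4.5315e+8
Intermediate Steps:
g(y, b) = y/4
G(N) = -2 + N (G(N) = N - 2 = -2 + N)
Y(T) = -6*√T (Y(T) = (-2 - 4)*√T = -6*√T)
(18364 + Y(104))*((-112 + g(-3, 0)*18) - 24633) = (18364 - 12*√26)*((-112 + ((¼)*(-3))*18) - 24633) = (18364 - 12*√26)*((-112 - ¾*18) - 24633) = (18364 - 12*√26)*((-112 - 27/2) - 24633) = (18364 - 12*√26)*(-251/2 - 24633) = (18364 - 12*√26)*(-49517/2) = -454665094 + 297102*√26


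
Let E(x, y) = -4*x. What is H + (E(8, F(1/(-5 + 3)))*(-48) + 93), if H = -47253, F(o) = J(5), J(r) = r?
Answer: -45624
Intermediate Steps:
F(o) = 5
H + (E(8, F(1/(-5 + 3)))*(-48) + 93) = -47253 + (-4*8*(-48) + 93) = -47253 + (-32*(-48) + 93) = -47253 + (1536 + 93) = -47253 + 1629 = -45624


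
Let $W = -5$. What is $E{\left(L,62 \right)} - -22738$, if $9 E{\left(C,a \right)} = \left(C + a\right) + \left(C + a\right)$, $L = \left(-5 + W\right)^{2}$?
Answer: $22774$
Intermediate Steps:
$L = 100$ ($L = \left(-5 - 5\right)^{2} = \left(-10\right)^{2} = 100$)
$E{\left(C,a \right)} = \frac{2 C}{9} + \frac{2 a}{9}$ ($E{\left(C,a \right)} = \frac{\left(C + a\right) + \left(C + a\right)}{9} = \frac{2 C + 2 a}{9} = \frac{2 C}{9} + \frac{2 a}{9}$)
$E{\left(L,62 \right)} - -22738 = \left(\frac{2}{9} \cdot 100 + \frac{2}{9} \cdot 62\right) - -22738 = \left(\frac{200}{9} + \frac{124}{9}\right) + 22738 = 36 + 22738 = 22774$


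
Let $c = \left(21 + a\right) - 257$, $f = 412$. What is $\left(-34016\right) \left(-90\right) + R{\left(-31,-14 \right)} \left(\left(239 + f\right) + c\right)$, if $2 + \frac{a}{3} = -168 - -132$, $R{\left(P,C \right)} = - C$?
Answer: $3065654$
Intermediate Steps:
$a = -114$ ($a = -6 + 3 \left(-168 - -132\right) = -6 + 3 \left(-168 + 132\right) = -6 + 3 \left(-36\right) = -6 - 108 = -114$)
$c = -350$ ($c = \left(21 - 114\right) - 257 = -93 - 257 = -350$)
$\left(-34016\right) \left(-90\right) + R{\left(-31,-14 \right)} \left(\left(239 + f\right) + c\right) = \left(-34016\right) \left(-90\right) + \left(-1\right) \left(-14\right) \left(\left(239 + 412\right) - 350\right) = 3061440 + 14 \left(651 - 350\right) = 3061440 + 14 \cdot 301 = 3061440 + 4214 = 3065654$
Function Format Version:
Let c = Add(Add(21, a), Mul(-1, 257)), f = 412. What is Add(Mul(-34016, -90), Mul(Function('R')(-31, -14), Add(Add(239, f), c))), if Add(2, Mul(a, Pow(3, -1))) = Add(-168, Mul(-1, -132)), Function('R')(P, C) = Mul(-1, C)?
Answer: 3065654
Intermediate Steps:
a = -114 (a = Add(-6, Mul(3, Add(-168, Mul(-1, -132)))) = Add(-6, Mul(3, Add(-168, 132))) = Add(-6, Mul(3, -36)) = Add(-6, -108) = -114)
c = -350 (c = Add(Add(21, -114), Mul(-1, 257)) = Add(-93, -257) = -350)
Add(Mul(-34016, -90), Mul(Function('R')(-31, -14), Add(Add(239, f), c))) = Add(Mul(-34016, -90), Mul(Mul(-1, -14), Add(Add(239, 412), -350))) = Add(3061440, Mul(14, Add(651, -350))) = Add(3061440, Mul(14, 301)) = Add(3061440, 4214) = 3065654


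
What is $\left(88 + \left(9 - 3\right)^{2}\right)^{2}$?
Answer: $15376$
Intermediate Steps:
$\left(88 + \left(9 - 3\right)^{2}\right)^{2} = \left(88 + 6^{2}\right)^{2} = \left(88 + 36\right)^{2} = 124^{2} = 15376$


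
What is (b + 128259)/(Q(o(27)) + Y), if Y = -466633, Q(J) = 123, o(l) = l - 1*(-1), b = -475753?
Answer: 173747/233255 ≈ 0.74488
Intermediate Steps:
o(l) = 1 + l (o(l) = l + 1 = 1 + l)
(b + 128259)/(Q(o(27)) + Y) = (-475753 + 128259)/(123 - 466633) = -347494/(-466510) = -347494*(-1/466510) = 173747/233255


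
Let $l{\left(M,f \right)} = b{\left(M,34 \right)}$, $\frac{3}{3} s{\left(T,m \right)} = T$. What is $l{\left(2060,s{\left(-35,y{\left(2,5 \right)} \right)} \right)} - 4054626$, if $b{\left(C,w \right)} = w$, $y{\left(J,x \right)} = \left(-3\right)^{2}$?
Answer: $-4054592$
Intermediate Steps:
$y{\left(J,x \right)} = 9$
$s{\left(T,m \right)} = T$
$l{\left(M,f \right)} = 34$
$l{\left(2060,s{\left(-35,y{\left(2,5 \right)} \right)} \right)} - 4054626 = 34 - 4054626 = -4054592$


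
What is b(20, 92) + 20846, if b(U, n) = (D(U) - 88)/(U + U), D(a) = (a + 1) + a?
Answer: 833793/40 ≈ 20845.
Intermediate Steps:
D(a) = 1 + 2*a (D(a) = (1 + a) + a = 1 + 2*a)
b(U, n) = (-87 + 2*U)/(2*U) (b(U, n) = ((1 + 2*U) - 88)/(U + U) = (-87 + 2*U)/((2*U)) = (-87 + 2*U)*(1/(2*U)) = (-87 + 2*U)/(2*U))
b(20, 92) + 20846 = (-87/2 + 20)/20 + 20846 = (1/20)*(-47/2) + 20846 = -47/40 + 20846 = 833793/40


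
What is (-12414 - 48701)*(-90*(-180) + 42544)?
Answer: -3590139560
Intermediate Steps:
(-12414 - 48701)*(-90*(-180) + 42544) = -61115*(16200 + 42544) = -61115*58744 = -3590139560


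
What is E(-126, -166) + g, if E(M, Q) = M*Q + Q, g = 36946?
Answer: 57696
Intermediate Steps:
E(M, Q) = Q + M*Q
E(-126, -166) + g = -166*(1 - 126) + 36946 = -166*(-125) + 36946 = 20750 + 36946 = 57696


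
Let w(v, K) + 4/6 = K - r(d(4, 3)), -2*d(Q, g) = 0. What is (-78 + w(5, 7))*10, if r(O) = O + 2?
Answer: -2210/3 ≈ -736.67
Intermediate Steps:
d(Q, g) = 0 (d(Q, g) = -½*0 = 0)
r(O) = 2 + O
w(v, K) = -8/3 + K (w(v, K) = -⅔ + (K - (2 + 0)) = -⅔ + (K - 1*2) = -⅔ + (K - 2) = -⅔ + (-2 + K) = -8/3 + K)
(-78 + w(5, 7))*10 = (-78 + (-8/3 + 7))*10 = (-78 + 13/3)*10 = -221/3*10 = -2210/3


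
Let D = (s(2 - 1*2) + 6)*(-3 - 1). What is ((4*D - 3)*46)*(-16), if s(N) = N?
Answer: 72864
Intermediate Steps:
D = -24 (D = ((2 - 1*2) + 6)*(-3 - 1) = ((2 - 2) + 6)*(-4) = (0 + 6)*(-4) = 6*(-4) = -24)
((4*D - 3)*46)*(-16) = ((4*(-24) - 3)*46)*(-16) = ((-96 - 3)*46)*(-16) = -99*46*(-16) = -4554*(-16) = 72864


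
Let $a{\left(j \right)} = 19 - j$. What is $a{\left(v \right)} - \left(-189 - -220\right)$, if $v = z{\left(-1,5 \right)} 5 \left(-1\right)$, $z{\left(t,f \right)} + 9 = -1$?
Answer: $-62$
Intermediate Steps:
$z{\left(t,f \right)} = -10$ ($z{\left(t,f \right)} = -9 - 1 = -10$)
$v = 50$ ($v = \left(-10\right) 5 \left(-1\right) = \left(-50\right) \left(-1\right) = 50$)
$a{\left(v \right)} - \left(-189 - -220\right) = \left(19 - 50\right) - \left(-189 - -220\right) = \left(19 - 50\right) - \left(-189 + 220\right) = -31 - 31 = -62$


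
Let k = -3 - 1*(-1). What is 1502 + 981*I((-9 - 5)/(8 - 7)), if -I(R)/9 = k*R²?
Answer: 3462470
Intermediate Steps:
k = -2 (k = -3 + 1 = -2)
I(R) = 18*R² (I(R) = -(-18)*R² = 18*R²)
1502 + 981*I((-9 - 5)/(8 - 7)) = 1502 + 981*(18*((-9 - 5)/(8 - 7))²) = 1502 + 981*(18*(-14/1)²) = 1502 + 981*(18*(-14*1)²) = 1502 + 981*(18*(-14)²) = 1502 + 981*(18*196) = 1502 + 981*3528 = 1502 + 3460968 = 3462470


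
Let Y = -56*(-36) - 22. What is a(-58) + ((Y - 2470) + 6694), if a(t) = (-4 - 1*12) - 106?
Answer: 6096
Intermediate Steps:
Y = 1994 (Y = 2016 - 22 = 1994)
a(t) = -122 (a(t) = (-4 - 12) - 106 = -16 - 106 = -122)
a(-58) + ((Y - 2470) + 6694) = -122 + ((1994 - 2470) + 6694) = -122 + (-476 + 6694) = -122 + 6218 = 6096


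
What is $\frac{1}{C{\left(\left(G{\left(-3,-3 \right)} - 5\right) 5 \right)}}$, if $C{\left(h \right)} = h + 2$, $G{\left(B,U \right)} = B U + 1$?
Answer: $\frac{1}{27} \approx 0.037037$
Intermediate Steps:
$G{\left(B,U \right)} = 1 + B U$
$C{\left(h \right)} = 2 + h$
$\frac{1}{C{\left(\left(G{\left(-3,-3 \right)} - 5\right) 5 \right)}} = \frac{1}{2 + \left(\left(1 - -9\right) - 5\right) 5} = \frac{1}{2 + \left(\left(1 + 9\right) - 5\right) 5} = \frac{1}{2 + \left(10 - 5\right) 5} = \frac{1}{2 + 5 \cdot 5} = \frac{1}{2 + 25} = \frac{1}{27}$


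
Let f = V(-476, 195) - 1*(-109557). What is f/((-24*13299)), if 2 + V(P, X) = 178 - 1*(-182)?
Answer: -8455/24552 ≈ -0.34437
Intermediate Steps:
V(P, X) = 358 (V(P, X) = -2 + (178 - 1*(-182)) = -2 + (178 + 182) = -2 + 360 = 358)
f = 109915 (f = 358 - 1*(-109557) = 358 + 109557 = 109915)
f/((-24*13299)) = 109915/((-24*13299)) = 109915/(-319176) = 109915*(-1/319176) = -8455/24552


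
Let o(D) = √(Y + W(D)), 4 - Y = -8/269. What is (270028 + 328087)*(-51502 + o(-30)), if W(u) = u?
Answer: -30804118730 + 598115*I*√1879234/269 ≈ -3.0804e+10 + 3.0481e+6*I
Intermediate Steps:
Y = 1084/269 (Y = 4 - (-8)/269 = 4 - 1*(-8/269) = 4 + 8/269 = 1084/269 ≈ 4.0297)
o(D) = √(1084/269 + D)
(270028 + 328087)*(-51502 + o(-30)) = (270028 + 328087)*(-51502 + √(291596 + 72361*(-30))/269) = 598115*(-51502 + √(291596 - 2170830)/269) = 598115*(-51502 + √(-1879234)/269) = 598115*(-51502 + (I*√1879234)/269) = 598115*(-51502 + I*√1879234/269) = -30804118730 + 598115*I*√1879234/269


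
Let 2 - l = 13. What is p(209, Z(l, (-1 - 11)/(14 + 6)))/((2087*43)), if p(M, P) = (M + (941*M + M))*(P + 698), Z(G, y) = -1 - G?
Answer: 139537596/89741 ≈ 1554.9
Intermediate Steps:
l = -11 (l = 2 - 1*13 = 2 - 13 = -11)
p(M, P) = 943*M*(698 + P) (p(M, P) = (M + 942*M)*(698 + P) = (943*M)*(698 + P) = 943*M*(698 + P))
p(209, Z(l, (-1 - 11)/(14 + 6)))/((2087*43)) = (943*209*(698 + (-1 - 1*(-11))))/((2087*43)) = (943*209*(698 + (-1 + 11)))/89741 = (943*209*(698 + 10))*(1/89741) = (943*209*708)*(1/89741) = 139537596*(1/89741) = 139537596/89741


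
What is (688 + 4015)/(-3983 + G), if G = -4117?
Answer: -4703/8100 ≈ -0.58062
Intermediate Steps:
(688 + 4015)/(-3983 + G) = (688 + 4015)/(-3983 - 4117) = 4703/(-8100) = 4703*(-1/8100) = -4703/8100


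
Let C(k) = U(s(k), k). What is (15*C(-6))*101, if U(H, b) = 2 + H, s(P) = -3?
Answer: -1515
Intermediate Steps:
C(k) = -1 (C(k) = 2 - 3 = -1)
(15*C(-6))*101 = (15*(-1))*101 = -15*101 = -1515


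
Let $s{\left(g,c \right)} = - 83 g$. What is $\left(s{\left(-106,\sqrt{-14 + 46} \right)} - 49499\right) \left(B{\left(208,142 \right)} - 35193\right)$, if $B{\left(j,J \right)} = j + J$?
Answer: $1418144943$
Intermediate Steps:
$B{\left(j,J \right)} = J + j$
$\left(s{\left(-106,\sqrt{-14 + 46} \right)} - 49499\right) \left(B{\left(208,142 \right)} - 35193\right) = \left(\left(-83\right) \left(-106\right) - 49499\right) \left(\left(142 + 208\right) - 35193\right) = \left(8798 - 49499\right) \left(350 - 35193\right) = \left(-40701\right) \left(-34843\right) = 1418144943$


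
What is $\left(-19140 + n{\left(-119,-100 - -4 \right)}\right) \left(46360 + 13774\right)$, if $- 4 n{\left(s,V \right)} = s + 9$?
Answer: $-1149311075$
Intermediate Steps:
$n{\left(s,V \right)} = - \frac{9}{4} - \frac{s}{4}$ ($n{\left(s,V \right)} = - \frac{s + 9}{4} = - \frac{9 + s}{4} = - \frac{9}{4} - \frac{s}{4}$)
$\left(-19140 + n{\left(-119,-100 - -4 \right)}\right) \left(46360 + 13774\right) = \left(-19140 - - \frac{55}{2}\right) \left(46360 + 13774\right) = \left(-19140 + \left(- \frac{9}{4} + \frac{119}{4}\right)\right) 60134 = \left(-19140 + \frac{55}{2}\right) 60134 = \left(- \frac{38225}{2}\right) 60134 = -1149311075$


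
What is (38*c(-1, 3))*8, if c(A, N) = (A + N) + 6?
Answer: 2432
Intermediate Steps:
c(A, N) = 6 + A + N
(38*c(-1, 3))*8 = (38*(6 - 1 + 3))*8 = (38*8)*8 = 304*8 = 2432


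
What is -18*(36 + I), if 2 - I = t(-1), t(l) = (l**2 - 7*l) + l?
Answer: -558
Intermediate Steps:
t(l) = l**2 - 6*l
I = -5 (I = 2 - (-1)*(-6 - 1) = 2 - (-1)*(-7) = 2 - 1*7 = 2 - 7 = -5)
-18*(36 + I) = -18*(36 - 5) = -18*31 = -558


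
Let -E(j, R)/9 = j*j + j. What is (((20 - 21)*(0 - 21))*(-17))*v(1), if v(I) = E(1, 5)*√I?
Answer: 6426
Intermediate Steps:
E(j, R) = -9*j - 9*j² (E(j, R) = -9*(j*j + j) = -9*(j² + j) = -9*(j + j²) = -9*j - 9*j²)
v(I) = -18*√I (v(I) = (-9*1*(1 + 1))*√I = (-9*1*2)*√I = -18*√I)
(((20 - 21)*(0 - 21))*(-17))*v(1) = (((20 - 21)*(0 - 21))*(-17))*(-18*√1) = (-1*(-21)*(-17))*(-18*1) = (21*(-17))*(-18) = -357*(-18) = 6426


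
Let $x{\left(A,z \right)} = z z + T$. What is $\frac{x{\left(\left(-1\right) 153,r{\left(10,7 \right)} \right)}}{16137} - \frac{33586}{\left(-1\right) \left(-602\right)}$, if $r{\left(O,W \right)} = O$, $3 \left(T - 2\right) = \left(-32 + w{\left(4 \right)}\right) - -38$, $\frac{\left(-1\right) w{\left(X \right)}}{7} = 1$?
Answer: $- \frac{116124874}{2081673} \approx -55.784$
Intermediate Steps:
$w{\left(X \right)} = -7$ ($w{\left(X \right)} = \left(-7\right) 1 = -7$)
$T = \frac{5}{3}$ ($T = 2 + \frac{\left(-32 - 7\right) - -38}{3} = 2 + \frac{-39 + 38}{3} = 2 + \frac{1}{3} \left(-1\right) = 2 - \frac{1}{3} = \frac{5}{3} \approx 1.6667$)
$x{\left(A,z \right)} = \frac{5}{3} + z^{2}$ ($x{\left(A,z \right)} = z z + \frac{5}{3} = z^{2} + \frac{5}{3} = \frac{5}{3} + z^{2}$)
$\frac{x{\left(\left(-1\right) 153,r{\left(10,7 \right)} \right)}}{16137} - \frac{33586}{\left(-1\right) \left(-602\right)} = \frac{\frac{5}{3} + 10^{2}}{16137} - \frac{33586}{\left(-1\right) \left(-602\right)} = \left(\frac{5}{3} + 100\right) \frac{1}{16137} - \frac{33586}{602} = \frac{305}{3} \cdot \frac{1}{16137} - \frac{2399}{43} = \frac{305}{48411} - \frac{2399}{43} = - \frac{116124874}{2081673}$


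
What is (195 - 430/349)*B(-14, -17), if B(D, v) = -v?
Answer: 1149625/349 ≈ 3294.1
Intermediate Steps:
(195 - 430/349)*B(-14, -17) = (195 - 430/349)*(-1*(-17)) = (195 - 430*1/349)*17 = (195 - 430/349)*17 = (67625/349)*17 = 1149625/349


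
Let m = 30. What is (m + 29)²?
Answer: 3481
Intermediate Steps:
(m + 29)² = (30 + 29)² = 59² = 3481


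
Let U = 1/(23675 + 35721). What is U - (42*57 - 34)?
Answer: -140174559/59396 ≈ -2360.0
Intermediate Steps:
U = 1/59396 ≈ 1.6836e-5
U - (42*57 - 34) = 1/59396 - (42*57 - 34) = 1/59396 - (2394 - 34) = 1/59396 - 1*2360 = 1/59396 - 2360 = -140174559/59396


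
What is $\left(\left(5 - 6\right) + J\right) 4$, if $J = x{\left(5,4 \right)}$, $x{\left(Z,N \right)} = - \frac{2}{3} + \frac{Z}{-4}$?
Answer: $- \frac{35}{3} \approx -11.667$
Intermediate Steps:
$x{\left(Z,N \right)} = - \frac{2}{3} - \frac{Z}{4}$ ($x{\left(Z,N \right)} = \left(-2\right) \frac{1}{3} + Z \left(- \frac{1}{4}\right) = - \frac{2}{3} - \frac{Z}{4}$)
$J = - \frac{23}{12}$ ($J = - \frac{2}{3} - \frac{5}{4} = - \frac{23}{12} \approx -1.9167$)
$\left(\left(5 - 6\right) + J\right) 4 = \left(\left(5 - 6\right) - \frac{23}{12}\right) 4 = \left(-1 - \frac{23}{12}\right) 4 = \left(- \frac{35}{12}\right) 4 = - \frac{35}{3}$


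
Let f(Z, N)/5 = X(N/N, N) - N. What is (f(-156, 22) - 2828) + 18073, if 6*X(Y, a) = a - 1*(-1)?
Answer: 90925/6 ≈ 15154.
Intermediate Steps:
X(Y, a) = ⅙ + a/6 (X(Y, a) = (a - 1*(-1))/6 = (a + 1)/6 = (1 + a)/6 = ⅙ + a/6)
f(Z, N) = ⅚ - 25*N/6 (f(Z, N) = 5*((⅙ + N/6) - N) = 5*(⅙ - 5*N/6) = ⅚ - 25*N/6)
(f(-156, 22) - 2828) + 18073 = ((⅚ - 25/6*22) - 2828) + 18073 = ((⅚ - 275/3) - 2828) + 18073 = (-545/6 - 2828) + 18073 = -17513/6 + 18073 = 90925/6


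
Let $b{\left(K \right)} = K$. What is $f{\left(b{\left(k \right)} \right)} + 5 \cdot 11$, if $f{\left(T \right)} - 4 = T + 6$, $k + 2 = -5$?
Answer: $58$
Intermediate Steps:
$k = -7$ ($k = -2 - 5 = -7$)
$f{\left(T \right)} = 10 + T$ ($f{\left(T \right)} = 4 + \left(T + 6\right) = 4 + \left(6 + T\right) = 10 + T$)
$f{\left(b{\left(k \right)} \right)} + 5 \cdot 11 = \left(10 - 7\right) + 5 \cdot 11 = 3 + 55 = 58$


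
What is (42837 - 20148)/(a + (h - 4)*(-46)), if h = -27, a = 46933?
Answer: 22689/48359 ≈ 0.46918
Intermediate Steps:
(42837 - 20148)/(a + (h - 4)*(-46)) = (42837 - 20148)/(46933 + (-27 - 4)*(-46)) = 22689/(46933 - 31*(-46)) = 22689/(46933 + 1426) = 22689/48359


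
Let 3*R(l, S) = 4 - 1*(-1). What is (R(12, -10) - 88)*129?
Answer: -11137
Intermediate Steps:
R(l, S) = 5/3 (R(l, S) = (4 - 1*(-1))/3 = (4 + 1)/3 = (1/3)*5 = 5/3)
(R(12, -10) - 88)*129 = (5/3 - 88)*129 = -259/3*129 = -11137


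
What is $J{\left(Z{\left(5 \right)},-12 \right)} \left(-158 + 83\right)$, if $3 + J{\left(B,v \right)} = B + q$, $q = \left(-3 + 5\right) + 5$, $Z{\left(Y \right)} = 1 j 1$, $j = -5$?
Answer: $75$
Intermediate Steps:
$Z{\left(Y \right)} = -5$ ($Z{\left(Y \right)} = 1 \left(-5\right) 1 = \left(-5\right) 1 = -5$)
$q = 7$ ($q = 2 + 5 = 7$)
$J{\left(B,v \right)} = 4 + B$ ($J{\left(B,v \right)} = -3 + \left(B + 7\right) = -3 + \left(7 + B\right) = 4 + B$)
$J{\left(Z{\left(5 \right)},-12 \right)} \left(-158 + 83\right) = \left(4 - 5\right) \left(-158 + 83\right) = \left(-1\right) \left(-75\right) = 75$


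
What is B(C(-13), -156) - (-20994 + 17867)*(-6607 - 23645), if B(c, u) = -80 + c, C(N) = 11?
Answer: -94598073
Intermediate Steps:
B(C(-13), -156) - (-20994 + 17867)*(-6607 - 23645) = (-80 + 11) - (-20994 + 17867)*(-6607 - 23645) = -69 - (-3127)*(-30252) = -69 - 1*94598004 = -69 - 94598004 = -94598073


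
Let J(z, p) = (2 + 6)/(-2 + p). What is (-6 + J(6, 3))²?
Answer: 4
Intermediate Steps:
J(z, p) = 8/(-2 + p)
(-6 + J(6, 3))² = (-6 + 8/(-2 + 3))² = (-6 + 8/1)² = (-6 + 8*1)² = (-6 + 8)² = 2² = 4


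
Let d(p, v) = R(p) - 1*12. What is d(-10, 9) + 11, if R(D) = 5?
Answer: 4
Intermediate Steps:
d(p, v) = -7 (d(p, v) = 5 - 1*12 = 5 - 12 = -7)
d(-10, 9) + 11 = -7 + 11 = 4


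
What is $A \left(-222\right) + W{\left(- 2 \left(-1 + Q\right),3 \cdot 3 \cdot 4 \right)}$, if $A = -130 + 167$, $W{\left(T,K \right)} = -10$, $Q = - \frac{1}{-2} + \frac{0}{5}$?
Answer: $-8224$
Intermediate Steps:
$Q = \frac{1}{2}$ ($Q = \left(-1\right) \left(- \frac{1}{2}\right) + 0 \cdot \frac{1}{5} = \frac{1}{2} + 0 = \frac{1}{2} \approx 0.5$)
$A = 37$
$A \left(-222\right) + W{\left(- 2 \left(-1 + Q\right),3 \cdot 3 \cdot 4 \right)} = 37 \left(-222\right) - 10 = -8214 - 10 = -8224$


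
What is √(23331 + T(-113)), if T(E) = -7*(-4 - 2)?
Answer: 21*√53 ≈ 152.88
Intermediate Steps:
T(E) = 42 (T(E) = -7*(-6) = 42)
√(23331 + T(-113)) = √(23331 + 42) = √23373 = 21*√53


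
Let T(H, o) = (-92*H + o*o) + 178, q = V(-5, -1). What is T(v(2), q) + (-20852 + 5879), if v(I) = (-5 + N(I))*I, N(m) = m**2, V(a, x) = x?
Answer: -14610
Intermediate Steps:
q = -1
v(I) = I*(-5 + I**2) (v(I) = (-5 + I**2)*I = I*(-5 + I**2))
T(H, o) = 178 + o**2 - 92*H (T(H, o) = (-92*H + o**2) + 178 = (o**2 - 92*H) + 178 = 178 + o**2 - 92*H)
T(v(2), q) + (-20852 + 5879) = (178 + (-1)**2 - 184*(-5 + 2**2)) + (-20852 + 5879) = (178 + 1 - 184*(-5 + 4)) - 14973 = (178 + 1 - 184*(-1)) - 14973 = (178 + 1 - 92*(-2)) - 14973 = (178 + 1 + 184) - 14973 = 363 - 14973 = -14610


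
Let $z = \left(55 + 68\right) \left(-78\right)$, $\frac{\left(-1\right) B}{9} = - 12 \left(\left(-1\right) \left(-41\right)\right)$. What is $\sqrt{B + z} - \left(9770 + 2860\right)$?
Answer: $-12630 + 3 i \sqrt{574} \approx -12630.0 + 71.875 i$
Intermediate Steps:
$B = 4428$ ($B = - 9 \left(- 12 \left(\left(-1\right) \left(-41\right)\right)\right) = - 9 \left(\left(-12\right) 41\right) = \left(-9\right) \left(-492\right) = 4428$)
$z = -9594$ ($z = 123 \left(-78\right) = -9594$)
$\sqrt{B + z} - \left(9770 + 2860\right) = \sqrt{4428 - 9594} - \left(9770 + 2860\right) = \sqrt{-5166} - 12630 = 3 i \sqrt{574} - 12630 = -12630 + 3 i \sqrt{574}$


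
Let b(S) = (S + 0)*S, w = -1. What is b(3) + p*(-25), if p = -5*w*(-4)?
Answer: 509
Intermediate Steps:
b(S) = S**2 (b(S) = S*S = S**2)
p = -20 (p = -5*(-1)*(-4) = 5*(-4) = -20)
b(3) + p*(-25) = 3**2 - 20*(-25) = 9 + 500 = 509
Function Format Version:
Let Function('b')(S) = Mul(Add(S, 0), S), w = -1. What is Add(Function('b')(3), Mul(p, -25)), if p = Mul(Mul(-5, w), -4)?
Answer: 509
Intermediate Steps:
Function('b')(S) = Pow(S, 2) (Function('b')(S) = Mul(S, S) = Pow(S, 2))
p = -20 (p = Mul(Mul(-5, -1), -4) = Mul(5, -4) = -20)
Add(Function('b')(3), Mul(p, -25)) = Add(Pow(3, 2), Mul(-20, -25)) = Add(9, 500) = 509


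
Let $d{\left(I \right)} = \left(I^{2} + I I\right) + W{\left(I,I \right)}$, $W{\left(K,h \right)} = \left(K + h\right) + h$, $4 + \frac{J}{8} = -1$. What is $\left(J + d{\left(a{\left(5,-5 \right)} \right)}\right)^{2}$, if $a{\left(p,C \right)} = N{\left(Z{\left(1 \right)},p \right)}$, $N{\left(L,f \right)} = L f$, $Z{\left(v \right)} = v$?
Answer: $625$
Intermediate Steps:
$J = -40$ ($J = -32 + 8 \left(-1\right) = -32 - 8 = -40$)
$W{\left(K,h \right)} = K + 2 h$
$a{\left(p,C \right)} = p$ ($a{\left(p,C \right)} = 1 p = p$)
$d{\left(I \right)} = 2 I^{2} + 3 I$ ($d{\left(I \right)} = \left(I^{2} + I I\right) + \left(I + 2 I\right) = \left(I^{2} + I^{2}\right) + 3 I = 2 I^{2} + 3 I$)
$\left(J + d{\left(a{\left(5,-5 \right)} \right)}\right)^{2} = \left(-40 + 5 \left(3 + 2 \cdot 5\right)\right)^{2} = \left(-40 + 5 \left(3 + 10\right)\right)^{2} = \left(-40 + 5 \cdot 13\right)^{2} = \left(-40 + 65\right)^{2} = 25^{2} = 625$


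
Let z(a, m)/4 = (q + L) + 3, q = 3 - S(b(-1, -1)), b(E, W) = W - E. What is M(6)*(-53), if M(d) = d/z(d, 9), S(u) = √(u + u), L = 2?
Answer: -159/16 ≈ -9.9375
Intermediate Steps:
S(u) = √2*√u (S(u) = √(2*u) = √2*√u)
q = 3 (q = 3 - √2*√(-1 - 1*(-1)) = 3 - √2*√(-1 + 1) = 3 - √2*√0 = 3 - √2*0 = 3 - 1*0 = 3 + 0 = 3)
z(a, m) = 32 (z(a, m) = 4*((3 + 2) + 3) = 4*(5 + 3) = 4*8 = 32)
M(d) = d/32
M(6)*(-53) = ((1/32)*6)*(-53) = (3/16)*(-53) = -159/16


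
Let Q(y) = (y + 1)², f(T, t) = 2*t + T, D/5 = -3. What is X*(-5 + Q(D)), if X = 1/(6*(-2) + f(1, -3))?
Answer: -191/17 ≈ -11.235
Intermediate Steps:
D = -15 (D = 5*(-3) = -15)
f(T, t) = T + 2*t
X = -1/17 (X = 1/(6*(-2) + (1 + 2*(-3))) = 1/(-12 + (1 - 6)) = 1/(-12 - 5) = 1/(-17) = -1/17 ≈ -0.058824)
Q(y) = (1 + y)²
X*(-5 + Q(D)) = -(-5 + (1 - 15)²)/17 = -(-5 + (-14)²)/17 = -(-5 + 196)/17 = -1/17*191 = -191/17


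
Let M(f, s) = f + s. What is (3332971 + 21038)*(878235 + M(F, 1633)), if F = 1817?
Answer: 2957179425165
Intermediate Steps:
(3332971 + 21038)*(878235 + M(F, 1633)) = (3332971 + 21038)*(878235 + (1817 + 1633)) = 3354009*(878235 + 3450) = 3354009*881685 = 2957179425165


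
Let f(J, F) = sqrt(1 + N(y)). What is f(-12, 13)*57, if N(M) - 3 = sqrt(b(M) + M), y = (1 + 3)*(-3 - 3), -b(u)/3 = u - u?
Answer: 57*sqrt(4 + 2*I*sqrt(6)) ≈ 129.51 + 61.451*I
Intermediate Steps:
b(u) = 0 (b(u) = -3*(u - u) = -3*0 = 0)
y = -24 (y = 4*(-6) = -24)
N(M) = 3 + sqrt(M) (N(M) = 3 + sqrt(0 + M) = 3 + sqrt(M))
f(J, F) = sqrt(4 + 2*I*sqrt(6)) (f(J, F) = sqrt(1 + (3 + sqrt(-24))) = sqrt(1 + (3 + 2*I*sqrt(6))) = sqrt(4 + 2*I*sqrt(6)))
f(-12, 13)*57 = sqrt(4 + 2*I*sqrt(6))*57 = 57*sqrt(4 + 2*I*sqrt(6))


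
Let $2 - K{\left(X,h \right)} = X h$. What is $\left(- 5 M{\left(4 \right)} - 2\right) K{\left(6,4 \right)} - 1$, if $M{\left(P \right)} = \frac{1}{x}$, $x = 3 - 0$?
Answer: $\frac{239}{3} \approx 79.667$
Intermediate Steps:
$x = 3$ ($x = 3 + 0 = 3$)
$M{\left(P \right)} = \frac{1}{3}$
$K{\left(X,h \right)} = 2 - X h$
$\left(- 5 M{\left(4 \right)} - 2\right) K{\left(6,4 \right)} - 1 = \left(\left(-5\right) \frac{1}{3} - 2\right) \left(2 - 6 \cdot 4\right) - 1 = \left(- \frac{5}{3} - 2\right) \left(2 - 24\right) - 1 = \left(- \frac{11}{3}\right) \left(-22\right) - 1 = \frac{242}{3} - 1 = \frac{239}{3}$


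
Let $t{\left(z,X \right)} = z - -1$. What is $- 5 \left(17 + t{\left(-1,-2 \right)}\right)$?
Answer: $-85$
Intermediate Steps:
$t{\left(z,X \right)} = 1 + z$ ($t{\left(z,X \right)} = z + 1 = 1 + z$)
$- 5 \left(17 + t{\left(-1,-2 \right)}\right) = - 5 \left(17 + \left(1 - 1\right)\right) = - 5 \left(17 + 0\right) = \left(-5\right) 17 = -85$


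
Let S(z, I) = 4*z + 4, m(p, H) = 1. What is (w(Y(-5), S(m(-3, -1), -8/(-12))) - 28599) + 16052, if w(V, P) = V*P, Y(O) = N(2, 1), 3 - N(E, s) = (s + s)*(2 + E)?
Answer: -12587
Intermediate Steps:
N(E, s) = 3 - 2*s*(2 + E) (N(E, s) = 3 - (s + s)*(2 + E) = 3 - 2*s*(2 + E))
S(z, I) = 4 + 4*z
Y(O) = -5 (Y(O) = 3 - 4*1 - 2*2*1 = 3 - 4 - 4 = -5)
w(V, P) = P*V
(w(Y(-5), S(m(-3, -1), -8/(-12))) - 28599) + 16052 = ((4 + 4*1)*(-5) - 28599) + 16052 = ((4 + 4)*(-5) - 28599) + 16052 = (8*(-5) - 28599) + 16052 = (-40 - 28599) + 16052 = -28639 + 16052 = -12587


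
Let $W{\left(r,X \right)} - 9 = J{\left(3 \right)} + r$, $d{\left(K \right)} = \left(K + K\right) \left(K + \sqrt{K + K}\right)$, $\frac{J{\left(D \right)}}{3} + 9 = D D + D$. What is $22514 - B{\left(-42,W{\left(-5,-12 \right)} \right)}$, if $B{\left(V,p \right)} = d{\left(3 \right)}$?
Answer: $22496 - 6 \sqrt{6} \approx 22481.0$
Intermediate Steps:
$J{\left(D \right)} = -27 + 3 D + 3 D^{2}$ ($J{\left(D \right)} = -27 + 3 \left(D D + D\right) = -27 + 3 \left(D^{2} + D\right) = -27 + 3 \left(D + D^{2}\right) = -27 + \left(3 D + 3 D^{2}\right) = -27 + 3 D + 3 D^{2}$)
$d{\left(K \right)} = 2 K \left(K + \sqrt{2} \sqrt{K}\right)$ ($d{\left(K \right)} = 2 K \left(K + \sqrt{2 K}\right) = 2 K \left(K + \sqrt{2} \sqrt{K}\right)$)
$W{\left(r,X \right)} = 18 + r$ ($W{\left(r,X \right)} = 9 + \left(\left(-27 + 3 \cdot 3 + 3 \cdot 3^{2}\right) + r\right) = 9 + \left(\left(-27 + 9 + 3 \cdot 9\right) + r\right) = 9 + \left(\left(-27 + 9 + 27\right) + r\right) = 9 + \left(9 + r\right) = 18 + r$)
$B{\left(V,p \right)} = 18 + 6 \sqrt{6}$ ($B{\left(V,p \right)} = 2 \cdot 3^{2} + 2 \sqrt{2} \cdot 3^{\frac{3}{2}} = 2 \cdot 9 + 2 \sqrt{2} \cdot 3 \sqrt{3} = 18 + 6 \sqrt{6}$)
$22514 - B{\left(-42,W{\left(-5,-12 \right)} \right)} = 22514 - \left(18 + 6 \sqrt{6}\right) = 22496 - 6 \sqrt{6}$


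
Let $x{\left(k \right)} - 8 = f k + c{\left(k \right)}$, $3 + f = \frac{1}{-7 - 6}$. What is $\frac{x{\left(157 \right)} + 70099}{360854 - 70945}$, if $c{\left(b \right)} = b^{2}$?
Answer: $\frac{1225548}{3768817} \approx 0.32518$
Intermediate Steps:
$f = - \frac{40}{13}$ ($f = -3 + \frac{1}{-7 - 6} = -3 + \frac{1}{-13} = -3 - \frac{1}{13} = - \frac{40}{13} \approx -3.0769$)
$x{\left(k \right)} = 8 + k^{2} - \frac{40 k}{13}$ ($x{\left(k \right)} = 8 + \left(- \frac{40 k}{13} + k^{2}\right) = 8 + \left(k^{2} - \frac{40 k}{13}\right) = 8 + k^{2} - \frac{40 k}{13}$)
$\frac{x{\left(157 \right)} + 70099}{360854 - 70945} = \frac{\left(8 + 157^{2} - \frac{6280}{13}\right) + 70099}{360854 - 70945} = \frac{\left(8 + 24649 - \frac{6280}{13}\right) + 70099}{289909} = \left(\frac{314261}{13} + 70099\right) \frac{1}{289909} = \frac{1225548}{13} \cdot \frac{1}{289909} = \frac{1225548}{3768817}$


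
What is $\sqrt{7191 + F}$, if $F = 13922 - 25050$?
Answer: $i \sqrt{3937} \approx 62.746 i$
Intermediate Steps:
$F = -11128$ ($F = 13922 - 25050 = -11128$)
$\sqrt{7191 + F} = \sqrt{7191 - 11128} = \sqrt{-3937} = i \sqrt{3937}$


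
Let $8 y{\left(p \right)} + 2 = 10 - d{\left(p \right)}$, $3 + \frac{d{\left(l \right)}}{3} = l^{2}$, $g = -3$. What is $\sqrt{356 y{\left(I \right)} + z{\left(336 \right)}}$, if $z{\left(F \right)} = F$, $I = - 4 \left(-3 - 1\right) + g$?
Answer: $i \sqrt{21469} \approx 146.52 i$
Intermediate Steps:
$I = 13$ ($I = - 4 \left(-3 - 1\right) - 3 = \left(-4\right) \left(-4\right) - 3 = 16 - 3 = 13$)
$d{\left(l \right)} = -9 + 3 l^{2}$
$y{\left(p \right)} = \frac{17}{8} - \frac{3 p^{2}}{8}$ ($y{\left(p \right)} = - \frac{1}{4} + \frac{10 - \left(-9 + 3 p^{2}\right)}{8} = - \frac{1}{4} + \frac{19 - 3 p^{2}}{8} = - \frac{1}{4} - \left(- \frac{19}{8} + \frac{3 p^{2}}{8}\right) = \frac{17}{8} - \frac{3 p^{2}}{8}$)
$\sqrt{356 y{\left(I \right)} + z{\left(336 \right)}} = \sqrt{356 \left(\frac{17}{8} - \frac{3 \cdot 13^{2}}{8}\right) + 336} = \sqrt{356 \left(\frac{17}{8} - \frac{507}{8}\right) + 336} = \sqrt{356 \left(- \frac{245}{4}\right) + 336} = \sqrt{-21805 + 336} = \sqrt{-21469} = i \sqrt{21469}$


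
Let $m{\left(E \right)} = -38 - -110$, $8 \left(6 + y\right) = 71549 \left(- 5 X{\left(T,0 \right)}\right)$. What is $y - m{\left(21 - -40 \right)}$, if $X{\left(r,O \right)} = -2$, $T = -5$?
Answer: $\frac{357433}{4} \approx 89358.0$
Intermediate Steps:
$y = \frac{357721}{4}$ ($y = -6 + \frac{71549 \left(\left(-5\right) \left(-2\right)\right)}{8} = -6 + \frac{71549 \cdot 10}{8} = -6 + \frac{1}{8} \cdot 715490 = -6 + \frac{357745}{4} = \frac{357721}{4} \approx 89430.0$)
$m{\left(E \right)} = 72$ ($m{\left(E \right)} = -38 + 110 = 72$)
$y - m{\left(21 - -40 \right)} = \frac{357721}{4} - 72 = \frac{357433}{4}$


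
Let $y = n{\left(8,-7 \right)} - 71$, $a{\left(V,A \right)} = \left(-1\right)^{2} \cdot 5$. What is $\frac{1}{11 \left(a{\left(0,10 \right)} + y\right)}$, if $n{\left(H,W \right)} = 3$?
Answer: $- \frac{1}{693} \approx -0.001443$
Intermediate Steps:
$a{\left(V,A \right)} = 5$ ($a{\left(V,A \right)} = 1 \cdot 5 = 5$)
$y = -68$ ($y = 3 - 71 = -68$)
$\frac{1}{11 \left(a{\left(0,10 \right)} + y\right)} = \frac{1}{11 \left(5 - 68\right)} = \frac{1}{11 \left(-63\right)} = \frac{1}{-693} = - \frac{1}{693}$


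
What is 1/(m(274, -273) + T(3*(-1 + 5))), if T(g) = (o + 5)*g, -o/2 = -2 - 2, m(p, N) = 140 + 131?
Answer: 1/427 ≈ 0.0023419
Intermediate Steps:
m(p, N) = 271
o = 8 (o = -2*(-2 - 2) = -2*(-4) = 8)
T(g) = 13*g (T(g) = (8 + 5)*g = 13*g)
1/(m(274, -273) + T(3*(-1 + 5))) = 1/(271 + 13*(3*(-1 + 5))) = 1/(271 + 13*(3*4)) = 1/(271 + 13*12) = 1/(271 + 156) = 1/427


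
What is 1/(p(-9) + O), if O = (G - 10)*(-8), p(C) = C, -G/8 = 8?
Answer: 1/583 ≈ 0.0017153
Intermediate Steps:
G = -64 (G = -8*8 = -64)
O = 592 (O = (-64 - 10)*(-8) = -74*(-8) = 592)
1/(p(-9) + O) = 1/(-9 + 592) = 1/583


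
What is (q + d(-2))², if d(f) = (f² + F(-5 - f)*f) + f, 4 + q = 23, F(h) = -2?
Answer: 625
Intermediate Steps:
q = 19 (q = -4 + 23 = 19)
d(f) = f² - f (d(f) = (f² - 2*f) + f = f² - f)
(q + d(-2))² = (19 - 2*(-1 - 2))² = (19 - 2*(-3))² = (19 + 6)² = 25² = 625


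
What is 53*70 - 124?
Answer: 3586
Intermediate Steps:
53*70 - 124 = 3710 - 124 = 3586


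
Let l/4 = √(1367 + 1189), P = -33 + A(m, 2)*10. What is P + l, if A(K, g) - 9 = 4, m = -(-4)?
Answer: 97 + 24*√71 ≈ 299.23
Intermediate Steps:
m = 4 (m = -4*(-1) = 4)
A(K, g) = 13 (A(K, g) = 9 + 4 = 13)
P = 97 (P = -33 + 13*10 = -33 + 130 = 97)
l = 24*√71 (l = 4*√(1367 + 1189) = 4*√2556 = 4*(6*√71) = 24*√71 ≈ 202.23)
P + l = 97 + 24*√71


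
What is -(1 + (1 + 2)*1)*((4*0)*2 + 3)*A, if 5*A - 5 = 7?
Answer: -144/5 ≈ -28.800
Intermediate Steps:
A = 12/5 (A = 1 + (1/5)*7 = 1 + 7/5 = 12/5 ≈ 2.4000)
-(1 + (1 + 2)*1)*((4*0)*2 + 3)*A = -(1 + (1 + 2)*1)*((4*0)*2 + 3)*12/5 = -(1 + 3*1)*(0*2 + 3)*12/5 = -(1 + 3)*(0 + 3)*12/5 = -4*3*12/5 = -12*12/5 = -1*144/5 = -144/5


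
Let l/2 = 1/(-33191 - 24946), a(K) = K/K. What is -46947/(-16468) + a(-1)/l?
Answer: -478653111/16468 ≈ -29066.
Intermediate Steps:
a(K) = 1
l = -2/58137 (l = 2/(-33191 - 24946) = 2/(-58137) = 2*(-1/58137) = -2/58137 ≈ -3.4401e-5)
-46947/(-16468) + a(-1)/l = -46947/(-16468) + 1/(-2/58137) = -46947*(-1/16468) + 1*(-58137/2) = 46947/16468 - 58137/2 = -478653111/16468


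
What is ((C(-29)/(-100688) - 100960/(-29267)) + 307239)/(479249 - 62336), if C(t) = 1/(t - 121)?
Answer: 19401278954228981/26326588082709600 ≈ 0.73695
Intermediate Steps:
C(t) = 1/(-121 + t)
((C(-29)/(-100688) - 100960/(-29267)) + 307239)/(479249 - 62336) = ((1/(-121 - 29*(-100688)) - 100960/(-29267)) + 307239)/(479249 - 62336) = ((-1/100688/(-150) - 100960*(-1/29267)) + 307239)/416913 = ((-1/150*(-1/100688) + 100960/29267) + 307239)*(1/416913) = ((1/15103200 + 100960/29267) + 307239)*(1/416913) = (217831300181/63146479200 + 307239)*(1/416913) = (19401278954228981/63146479200)*(1/416913) = 19401278954228981/26326588082709600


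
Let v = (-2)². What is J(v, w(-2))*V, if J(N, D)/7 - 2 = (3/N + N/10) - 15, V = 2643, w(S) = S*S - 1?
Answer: -4384737/20 ≈ -2.1924e+5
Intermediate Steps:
w(S) = -1 + S² (w(S) = S² - 1 = -1 + S²)
v = 4
J(N, D) = -91 + 21/N + 7*N/10 (J(N, D) = 14 + 7*((3/N + N/10) - 15) = 14 + 7*(-15 + 3/N + N/10) = 14 + (-105 + 21/N + 7*N/10) = -91 + 21/N + 7*N/10)
J(v, w(-2))*V = (-91 + 21/4 + (7/10)*4)*2643 = (-91 + 21*(¼) + 14/5)*2643 = (-91 + 21/4 + 14/5)*2643 = -1659/20*2643 = -4384737/20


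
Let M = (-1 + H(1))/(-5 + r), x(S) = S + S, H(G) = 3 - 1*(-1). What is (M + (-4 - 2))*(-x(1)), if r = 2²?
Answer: 18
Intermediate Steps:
H(G) = 4 (H(G) = 3 + 1 = 4)
r = 4
x(S) = 2*S
M = -3 (M = (-1 + 4)/(-5 + 4) = 3/(-1) = 3*(-1) = -3)
(M + (-4 - 2))*(-x(1)) = (-3 + (-4 - 2))*(-2) = (-3 - 6)*(-1*2) = -9*(-2) = 18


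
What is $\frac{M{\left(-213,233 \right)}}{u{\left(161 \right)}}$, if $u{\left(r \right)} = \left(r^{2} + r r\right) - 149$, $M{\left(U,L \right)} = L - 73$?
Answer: $\frac{160}{51693} \approx 0.0030952$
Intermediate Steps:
$M{\left(U,L \right)} = -73 + L$ ($M{\left(U,L \right)} = L - 73 = -73 + L$)
$u{\left(r \right)} = -149 + 2 r^{2}$ ($u{\left(r \right)} = \left(r^{2} + r^{2}\right) - 149 = 2 r^{2} - 149 = -149 + 2 r^{2}$)
$\frac{M{\left(-213,233 \right)}}{u{\left(161 \right)}} = \frac{-73 + 233}{-149 + 2 \cdot 161^{2}} = \frac{160}{-149 + 2 \cdot 25921} = \frac{160}{-149 + 51842} = \frac{160}{51693}$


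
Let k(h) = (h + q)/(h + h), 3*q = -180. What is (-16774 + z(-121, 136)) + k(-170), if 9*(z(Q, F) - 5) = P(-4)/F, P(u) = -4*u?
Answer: -5131103/306 ≈ -16768.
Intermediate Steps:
q = -60 (q = (1/3)*(-180) = -60)
k(h) = (-60 + h)/(2*h) (k(h) = (h - 60)/(h + h) = (-60 + h)/((2*h)) = (-60 + h)*(1/(2*h)) = (-60 + h)/(2*h))
z(Q, F) = 5 + 16/(9*F) (z(Q, F) = 5 + ((-4*(-4))/F)/9 = 5 + (16/F)/9 = 5 + 16/(9*F))
(-16774 + z(-121, 136)) + k(-170) = (-16774 + (5 + (16/9)/136)) + (1/2)*(-60 - 170)/(-170) = (-16774 + (5 + (16/9)*(1/136))) + (1/2)*(-1/170)*(-230) = (-16774 + (5 + 2/153)) + 23/34 = (-16774 + 767/153) + 23/34 = -2565655/153 + 23/34 = -5131103/306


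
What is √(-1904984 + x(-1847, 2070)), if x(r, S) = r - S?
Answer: I*√1908901 ≈ 1381.6*I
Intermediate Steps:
√(-1904984 + x(-1847, 2070)) = √(-1904984 + (-1847 - 1*2070)) = √(-1904984 + (-1847 - 2070)) = √(-1904984 - 3917) = √(-1908901) = I*√1908901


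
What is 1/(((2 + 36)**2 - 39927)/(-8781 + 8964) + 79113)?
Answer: 183/14439196 ≈ 1.2674e-5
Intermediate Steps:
1/(((2 + 36)**2 - 39927)/(-8781 + 8964) + 79113) = 1/((38**2 - 39927)/183 + 79113) = 1/((1444 - 39927)*(1/183) + 79113) = 1/(-38483*1/183 + 79113) = 1/(-38483/183 + 79113) = 1/(14439196/183) = 183/14439196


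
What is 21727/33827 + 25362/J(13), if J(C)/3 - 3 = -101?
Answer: -141922106/1657523 ≈ -85.623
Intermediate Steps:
J(C) = -294 (J(C) = 9 + 3*(-101) = 9 - 303 = -294)
21727/33827 + 25362/J(13) = 21727/33827 + 25362/(-294) = 21727*(1/33827) + 25362*(-1/294) = 21727/33827 - 4227/49 = -141922106/1657523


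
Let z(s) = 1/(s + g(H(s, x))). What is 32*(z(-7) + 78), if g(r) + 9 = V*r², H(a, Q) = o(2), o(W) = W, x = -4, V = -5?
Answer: 22456/9 ≈ 2495.1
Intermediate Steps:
H(a, Q) = 2
g(r) = -9 - 5*r²
z(s) = 1/(-29 + s) (z(s) = 1/(s + (-9 - 5*2²)) = 1/(s + (-9 - 5*4)) = 1/(s + (-9 - 20)) = 1/(s - 29) = 1/(-29 + s))
32*(z(-7) + 78) = 32*(1/(-29 - 7) + 78) = 32*(1/(-36) + 78) = 32*(-1/36 + 78) = 32*(2807/36) = 22456/9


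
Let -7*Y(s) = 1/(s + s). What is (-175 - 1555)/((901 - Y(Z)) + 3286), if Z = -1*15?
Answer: -363300/879269 ≈ -0.41318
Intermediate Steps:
Z = -15
Y(s) = -1/(14*s) (Y(s) = -1/(7*(s + s)) = -1/(2*s)/7 = -1/(14*s))
(-175 - 1555)/((901 - Y(Z)) + 3286) = (-175 - 1555)/((901 - (-1)/(14*(-15))) + 3286) = -1730/((901 - (-1)*(-1)/(14*15)) + 3286) = -1730/((901 - 1*1/210) + 3286) = -1730/((901 - 1/210) + 3286) = -1730/(189209/210 + 3286) = -1730/879269/210 = -1730*210/879269 = -363300/879269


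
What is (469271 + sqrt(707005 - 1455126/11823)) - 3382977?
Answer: -2913706 + sqrt(10978923173883)/3941 ≈ -2.9129e+6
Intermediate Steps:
(469271 + sqrt(707005 - 1455126/11823)) - 3382977 = (469271 + sqrt(707005 - 1455126*1/11823)) - 3382977 = (469271 + sqrt(707005 - 485042/3941)) - 3382977 = (469271 + sqrt(2785821663/3941)) - 3382977 = (469271 + sqrt(10978923173883)/3941) - 3382977 = -2913706 + sqrt(10978923173883)/3941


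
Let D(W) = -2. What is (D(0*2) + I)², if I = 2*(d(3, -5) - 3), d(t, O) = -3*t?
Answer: 676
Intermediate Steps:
I = -24 (I = 2*(-3*3 - 3) = 2*(-9 - 3) = 2*(-12) = -24)
(D(0*2) + I)² = (-2 - 24)² = (-26)² = 676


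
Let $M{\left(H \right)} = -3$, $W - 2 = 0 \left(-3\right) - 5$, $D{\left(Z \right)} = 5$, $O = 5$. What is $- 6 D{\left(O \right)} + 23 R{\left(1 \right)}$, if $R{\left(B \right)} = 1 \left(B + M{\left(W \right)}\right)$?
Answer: $-76$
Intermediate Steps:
$W = -3$ ($W = 2 + \left(0 \left(-3\right) - 5\right) = 2 + \left(0 - 5\right) = 2 - 5 = -3$)
$R{\left(B \right)} = -3 + B$ ($R{\left(B \right)} = 1 \left(B - 3\right) = 1 \left(-3 + B\right) = -3 + B$)
$- 6 D{\left(O \right)} + 23 R{\left(1 \right)} = \left(-6\right) 5 + 23 \left(-3 + 1\right) = -30 + 23 \left(-2\right) = -30 - 46 = -76$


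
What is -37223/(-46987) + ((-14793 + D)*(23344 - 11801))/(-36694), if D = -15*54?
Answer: 1209139950455/246305854 ≈ 4909.1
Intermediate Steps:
D = -810
-37223/(-46987) + ((-14793 + D)*(23344 - 11801))/(-36694) = -37223/(-46987) + ((-14793 - 810)*(23344 - 11801))/(-36694) = -37223*(-1/46987) - 15603*11543*(-1/36694) = 37223/46987 - 180105429*(-1/36694) = 37223/46987 + 25729347/5242 = 1209139950455/246305854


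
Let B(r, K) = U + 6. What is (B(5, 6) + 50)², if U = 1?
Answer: 3249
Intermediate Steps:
B(r, K) = 7 (B(r, K) = 1 + 6 = 7)
(B(5, 6) + 50)² = (7 + 50)² = 57² = 3249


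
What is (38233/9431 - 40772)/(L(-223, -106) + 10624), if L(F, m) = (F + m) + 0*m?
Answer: -384482499/97092145 ≈ -3.9600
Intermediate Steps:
L(F, m) = F + m (L(F, m) = (F + m) + 0 = F + m)
(38233/9431 - 40772)/(L(-223, -106) + 10624) = (38233/9431 - 40772)/((-223 - 106) + 10624) = (38233*(1/9431) - 40772)/(-329 + 10624) = (38233/9431 - 40772)/10295 = -384482499/9431*1/10295 = -384482499/97092145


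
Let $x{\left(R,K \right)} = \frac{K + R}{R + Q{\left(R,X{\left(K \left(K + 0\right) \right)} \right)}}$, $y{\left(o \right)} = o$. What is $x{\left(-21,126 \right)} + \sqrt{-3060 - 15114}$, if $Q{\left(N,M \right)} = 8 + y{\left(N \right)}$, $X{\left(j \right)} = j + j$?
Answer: $- \frac{105}{34} + i \sqrt{18174} \approx -3.0882 + 134.81 i$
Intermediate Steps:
$X{\left(j \right)} = 2 j$
$Q{\left(N,M \right)} = 8 + N$
$x{\left(R,K \right)} = \frac{K + R}{8 + 2 R}$ ($x{\left(R,K \right)} = \frac{K + R}{R + \left(8 + R\right)} = \frac{K + R}{8 + 2 R}$)
$x{\left(-21,126 \right)} + \sqrt{-3060 - 15114} = \frac{126 - 21}{2 \left(4 - 21\right)} + \sqrt{-3060 - 15114} = \frac{1}{2} \frac{1}{-17} \cdot 105 + \sqrt{-18174} = \frac{1}{2} \left(- \frac{1}{17}\right) 105 + i \sqrt{18174} = - \frac{105}{34} + i \sqrt{18174}$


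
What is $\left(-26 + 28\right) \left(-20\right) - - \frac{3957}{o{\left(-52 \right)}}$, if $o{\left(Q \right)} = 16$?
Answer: $\frac{3317}{16} \approx 207.31$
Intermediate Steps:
$\left(-26 + 28\right) \left(-20\right) - - \frac{3957}{o{\left(-52 \right)}} = \left(-26 + 28\right) \left(-20\right) - - \frac{3957}{16} = 2 \left(-20\right) - \left(-3957\right) \frac{1}{16} = -40 - - \frac{3957}{16} = -40 + \frac{3957}{16} = \frac{3317}{16}$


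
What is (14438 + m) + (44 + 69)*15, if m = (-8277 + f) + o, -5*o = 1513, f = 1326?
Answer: 44397/5 ≈ 8879.4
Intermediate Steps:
o = -1513/5 (o = -1/5*1513 = -1513/5 ≈ -302.60)
m = -36268/5 (m = (-8277 + 1326) - 1513/5 = -6951 - 1513/5 = -36268/5 ≈ -7253.6)
(14438 + m) + (44 + 69)*15 = (14438 - 36268/5) + (44 + 69)*15 = 35922/5 + 113*15 = 35922/5 + 1695 = 44397/5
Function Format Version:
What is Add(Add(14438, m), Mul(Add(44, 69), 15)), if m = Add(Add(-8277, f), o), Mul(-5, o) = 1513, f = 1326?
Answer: Rational(44397, 5) ≈ 8879.4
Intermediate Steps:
o = Rational(-1513, 5) (o = Mul(Rational(-1, 5), 1513) = Rational(-1513, 5) ≈ -302.60)
m = Rational(-36268, 5) (m = Add(Add(-8277, 1326), Rational(-1513, 5)) = Add(-6951, Rational(-1513, 5)) = Rational(-36268, 5) ≈ -7253.6)
Add(Add(14438, m), Mul(Add(44, 69), 15)) = Add(Add(14438, Rational(-36268, 5)), Mul(Add(44, 69), 15)) = Add(Rational(35922, 5), Mul(113, 15)) = Add(Rational(35922, 5), 1695) = Rational(44397, 5)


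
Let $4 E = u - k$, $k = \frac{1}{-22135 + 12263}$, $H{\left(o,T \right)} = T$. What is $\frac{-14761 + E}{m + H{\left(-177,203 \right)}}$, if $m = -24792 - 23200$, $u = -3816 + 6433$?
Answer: $\frac{557047343}{1887092032} \approx 0.29519$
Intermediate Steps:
$u = 2617$
$k = - \frac{1}{9872}$ ($k = \frac{1}{-9872} = - \frac{1}{9872} \approx -0.0001013$)
$E = \frac{25835025}{39488}$ ($E = \frac{2617 - - \frac{1}{9872}}{4} = \frac{2617 + \frac{1}{9872}}{4} = \frac{1}{4} \cdot \frac{25835025}{9872} = \frac{25835025}{39488} \approx 654.25$)
$m = -47992$ ($m = -24792 - 23200 = -47992$)
$\frac{-14761 + E}{m + H{\left(-177,203 \right)}} = \frac{-14761 + \frac{25835025}{39488}}{-47992 + 203} = - \frac{557047343}{39488 \left(-47789\right)} = \left(- \frac{557047343}{39488}\right) \left(- \frac{1}{47789}\right) = \frac{557047343}{1887092032}$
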